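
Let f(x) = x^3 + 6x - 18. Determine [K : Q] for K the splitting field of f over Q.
[K : Q] = 6

By the rational root test, any rational root of the monic integer polynomial f(x) = x^3 + 6x - 18 must be an integer dividing the constant term -18, i.e. one of ±{1, 2, 3, 6, 9, 18}. Evaluating: f(1) = -11, f(-1) = -25, f(2) = 2, f(-2) = -38, f(3) = 27, f(-3) = -63, f(6) = 234, f(-6) = -270, f(9) = 765, f(-9) = -801, f(18) = 5922, f(-18) = -5958; none is 0, so f has no rational root and is therefore irreducible over Q (a cubic with no linear factor over a field is irreducible). For an irreducible cubic, the Galois group is A_3 or S_3 according as the discriminant disc(f) = -4a^3 - 27b^2 = -4·(6)^3 - 27·(-18)^2 = -9612 is or is not a square in Q. Here disc(f) = -9612 is not a perfect square in Q, so the Galois group of f over Q is not contained in A_3 and must be all of S_3. The splitting field has degree |S_3| = 6 over Q, so [K : Q] = 6.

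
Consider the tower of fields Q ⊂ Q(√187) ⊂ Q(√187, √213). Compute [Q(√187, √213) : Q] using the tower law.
[Q(√187, √213) : Q] = 4

[Q(√187):Q] = 2 (min poly x^2 - 187, irreducible since 187 is squarefree > 1). For the top step, suppose √213 ∈ Q(√187), say √213 = c + d√187 with c, d ∈ Q. Squaring: 213 = c^2 + 187d^2 + 2cd√187. Since √187 ∉ Q this forces 2cd = 0. If d = 0 then √213 = c ∈ Q, contradicting 213 squarefree > 1. If c = 0 then 213 = 187d^2, so 187·213 = (187d)^2 is a perfect square in Q — but 187·213 = 39831 is not a perfect square (since 187 and 213 are distinct squarefree integers). Contradiction. Hence √213 ∉ Q(√187), so x^2 - 213 stays irreducible over Q(√187) and [Q(√187, √213) : Q(√187)] = 2. By the tower law, [Q(√187, √213) : Q] = 2 · 2 = 4.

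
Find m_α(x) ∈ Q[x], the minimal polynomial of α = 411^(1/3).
m_α(x) = x^3 - 411

α satisfies α^3 = 411, so x^3 - 411 annihilates α. By the rational root test, a rational root p/q (in lowest terms) of x^3 - 411 would satisfy p^3 = 411 q^3, forcing q = 1 and p^3 = 411; but 411 is not a perfect cube, contradiction. A monic cubic over Q with no rational root is irreducible (any nontrivial factorization would include a linear factor). Hence x^3 - 411 is the minimal polynomial of α, and in particular [Q(α):Q] = 3.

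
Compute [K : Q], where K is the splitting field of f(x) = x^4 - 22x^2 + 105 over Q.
[K : Q] = 4

Solving the quadratic in x^2: x^2 = (22 ± √(22^2 - 4·105))/2 = (22 ± √64)/2 = (22 ± 8)/2, giving x^2 = 7 or x^2 = 15. So f(x) = (x^2 - 7)(x^2 - 15) and the roots of f are ±√7, ±√15. Hence the splitting field is K = Q(√7, √15). Since 7 and 15 are distinct squarefree integers > 1, their product 105 is not a perfect square, so √15 ∉ Q(√7). By the tower law [K:Q] = [Q(√7,√15):Q(√7)] · [Q(√7):Q] = 2 · 2 = 4.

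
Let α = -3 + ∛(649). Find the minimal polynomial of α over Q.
m_α(x) = x^3 + 9x^2 + 27x - 622

Set β = α + 3 = ∛(649), so β^3 = 649. Then (α + 3)^3 - 649 = 0, i.e. α is a root of g(x) = (x + 3)^3 - 649 = x^3 + 9x^2 + 27x - 622. Since g(x) = h(x + 3) where h(x) = x^3 - 649, and h is irreducible over Q (because 649 is not a perfect cube, so h has no rational root, and a monic cubic with no rational root is irreducible), g is also irreducible (irreducibility is preserved under the substitution x → x + 3). Hence m_α(x) = x^3 + 9x^2 + 27x - 622.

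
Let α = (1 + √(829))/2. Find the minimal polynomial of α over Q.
m_α(x) = x^2 - x - 207

From 2α - 1 = √(829), squaring gives (2α - 1)^2 = 829, i.e. 4α^2 - 4α + 1 = 829, so α^2 - α + (1 - 829)/4 = 0. Since 829 ≡ 1 (mod 4), (1 - 829)/4 = -207 ∈ Z. The polynomial x^2 - x - 207 has discriminant 1 - 4·(-207) = 829, which is not a perfect square in Q (d = 829 is squarefree and ≠ 1), so x^2 - x - 207 is irreducible over Q. It is the minimal polynomial of α.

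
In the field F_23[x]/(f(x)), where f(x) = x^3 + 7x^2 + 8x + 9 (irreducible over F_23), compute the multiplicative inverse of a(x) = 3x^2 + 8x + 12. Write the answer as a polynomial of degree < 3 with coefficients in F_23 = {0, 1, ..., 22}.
a(x)^(-1) ≡ 21x^2 + 20x + 9 (mod f(x))

Since f is irreducible over F_23, F_23[x]/(f) is a field and a(x) ≠ 0 has an inverse. Apply the extended Euclidean algorithm to f(x) and a(x) in F_23[x]: f(x) = (8x + 4)·a(x) + (18x + 7);  a(x) = (4x + 4)·(18x + 7) + (7). The last nonzero remainder is the constant 7 = gcd(f, a) in F_23. Back-substituting through the division chain expresses 7 = s(x)·a(x) + t(x)·f(x) with s(x) ≡ 9x^2 + 2x + 17 (mod f), so (9x^2 + 2x + 17)·a(x) ≡ 7 (mod f). Multiplying by 7^(-1) ≡ 10 in F_23 gives a(x)^(-1) ≡ 10·(9x^2 + 2x + 17) ≡ 21x^2 + 20x + 9 (mod f). Check: (3x^2 + 8x + 12)·(21x^2 + 20x + 9) = 17x^4 + 21x^3 + 2x^2 + 13x + 16 ≡ 1 (mod x^3 + 7x^2 + 8x + 9).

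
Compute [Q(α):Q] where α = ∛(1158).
[Q(α):Q] = 3

The minimal polynomial of α is x^3 - 1158, irreducible over Q since 1158 is not a perfect cube (so x^3 - 1158 has no rational root). Hence [Q(α):Q] = deg(m_α) = 3.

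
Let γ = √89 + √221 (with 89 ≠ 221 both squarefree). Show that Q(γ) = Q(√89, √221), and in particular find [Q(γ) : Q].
[Q(γ) : Q] = 4 (equivalently, Q(γ) = Q(√89, √221))

Obviously Q(γ) ⊆ Q(√89, √221), and [Q(√89, √221):Q] = 4 (since 89, 221 are distinct squarefree integers > 1 with 19669 not a perfect square). To show equality we compute the minimal polynomial of γ. From γ = √89 + √221: γ^2 = 89 + 2√(19669) + 221 = 310 + 2√(19669), so γ^2 - 310 = 2√(19669); squaring, (γ^2 - 310)^2 = 4·19669, i.e. γ^4 - 620γ^2 + 96100 - 78676 = 0, i.e. γ^4 - 620γ^2 + 17424 = 0. So γ is a root of x^4 - 620x^2 + 17424. This polynomial is irreducible over Q: it has no rational root (each ±√89 ± √221 is irrational), and any factorization into two quadratics over Q would force √(19669) ∈ Q (pairing opposite roots) or √89, √221 ∈ Q (other pairings), all impossible. Hence [Q(γ):Q] = 4 = [Q(√89, √221):Q], so Q(γ) = Q(√89, √221).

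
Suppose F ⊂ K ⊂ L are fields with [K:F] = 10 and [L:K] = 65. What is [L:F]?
[L:F] = 650

The tower law says that for any tower of field extensions F ⊂ K ⊂ L with finite degrees, [L:F] = [L:K] · [K:F]. Here this gives [L:F] = 65 · 10 = 650.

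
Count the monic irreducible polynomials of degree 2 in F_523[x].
There are 136503 monic irreducible polynomials of degree 2 over F_523

Each element of F_{523^2} that lies in no proper subfield is a root of exactly one monic irreducible of degree 2 over F_523, and each such polynomial has 2 distinct roots in F_{523^2}. By Möbius inversion the count is N_523(2) = (1/2) Σ_{d|2} μ(2/d) · 523^d = (1/2)(μ(2)·523^1 + μ(1)·523^2) = 273006/2 = 136503.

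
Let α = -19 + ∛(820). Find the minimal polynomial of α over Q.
m_α(x) = x^3 + 57x^2 + 1083x + 6039

Set β = α + 19 = ∛(820), so β^3 = 820. Then (α + 19)^3 - 820 = 0, i.e. α is a root of g(x) = (x + 19)^3 - 820 = x^3 + 57x^2 + 1083x + 6039. Since g(x) = h(x + 19) where h(x) = x^3 - 820, and h is irreducible over Q (because 820 is not a perfect cube, so h has no rational root, and a monic cubic with no rational root is irreducible), g is also irreducible (irreducibility is preserved under the substitution x → x + 19). Hence m_α(x) = x^3 + 57x^2 + 1083x + 6039.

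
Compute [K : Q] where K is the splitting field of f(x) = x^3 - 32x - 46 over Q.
[K : Q] = 6

By the rational root test, any rational root of the monic integer polynomial f(x) = x^3 - 32x - 46 must be an integer dividing the constant term -46, i.e. one of ±{1, 2, 23, 46}. Evaluating: f(1) = -77, f(-1) = -15, f(2) = -102, f(-2) = 10, f(23) = 11385, f(-23) = -11477, f(46) = 95818, f(-46) = -95910; none is 0, so f has no rational root and is therefore irreducible over Q (a cubic with no linear factor over a field is irreducible). For an irreducible cubic, the Galois group is A_3 or S_3 according as the discriminant disc(f) = -4a^3 - 27b^2 = -4·(-32)^3 - 27·(-46)^2 = 73940 is or is not a square in Q. Here disc(f) = 73940 is not a perfect square in Q, so the Galois group of f over Q is not contained in A_3 and must be all of S_3. The splitting field has degree |S_3| = 6 over Q, so [K : Q] = 6.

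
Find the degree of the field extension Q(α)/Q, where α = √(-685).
[Q(α):Q] = 2

[Q(α):Q] equals the degree of the minimal polynomial of α. Here α^2 = -685 and x^2 + 685 is irreducible (d = -685 is squarefree, ≠ 1, hence not a square), so deg(m_α) = 2. Thus [Q(α):Q] = 2.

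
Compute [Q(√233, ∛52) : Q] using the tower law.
[Q(√233, ∛52) : Q] = 6

Let L = Q(√233, ∛52). Since Q(√233) ⊂ L and [Q(√233):Q] = 2, the tower law gives 2 | [L:Q]. Likewise Q(∛52) ⊂ L with [Q(∛52):Q] = 3 (because 52 is not a perfect cube), so 3 | [L:Q]. As gcd(2,3) = 1, [L:Q] is divisible by 6. Conversely L is generated over Q by √233 and ∛52, so [L:Q] ≤ 2·3 = 6. Therefore [Q(√233, ∛52) : Q] = 6.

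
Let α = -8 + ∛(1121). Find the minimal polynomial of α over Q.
m_α(x) = x^3 + 24x^2 + 192x - 609

Set β = α + 8 = ∛(1121), so β^3 = 1121. Then (α + 8)^3 - 1121 = 0, i.e. α is a root of g(x) = (x + 8)^3 - 1121 = x^3 + 24x^2 + 192x - 609. Since g(x) = h(x + 8) where h(x) = x^3 - 1121, and h is irreducible over Q (because 1121 is not a perfect cube, so h has no rational root, and a monic cubic with no rational root is irreducible), g is also irreducible (irreducibility is preserved under the substitution x → x + 8). Hence m_α(x) = x^3 + 24x^2 + 192x - 609.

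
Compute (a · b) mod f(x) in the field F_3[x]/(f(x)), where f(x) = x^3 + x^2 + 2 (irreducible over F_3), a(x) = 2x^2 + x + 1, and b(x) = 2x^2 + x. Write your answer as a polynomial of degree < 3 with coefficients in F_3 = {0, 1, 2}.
a · b ≡ 2x (mod f(x))

Multiply in F_3[x]: a(x)·b(x) = (2x^2 + x + 1)·(2x^2 + x) = x^4 + x^3 + x. This has degree ≥ 3, so divide by f(x) over F_3: x^4 + x^3 + x = (x)·(x^3 + x^2 + 2) + (2x). Hence a·b ≡ 2x (mod f). (F_3[x]/(f) is a field with 3^3 = 27 elements since f is irreducible of degree 3.)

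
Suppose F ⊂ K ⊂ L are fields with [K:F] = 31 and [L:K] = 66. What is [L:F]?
[L:F] = 2046

The tower law says that for any tower of field extensions F ⊂ K ⊂ L with finite degrees, [L:F] = [L:K] · [K:F]. Here this gives [L:F] = 66 · 31 = 2046.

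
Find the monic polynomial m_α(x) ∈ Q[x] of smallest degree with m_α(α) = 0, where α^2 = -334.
m_α(x) = x^2 + 334

α satisfies α^2 + 334 = 0, so x^2 + 334 annihilates α. Since d = -334 is squarefree and ≠ 1, it is not a perfect square in Q, so x^2 + 334 has no rational root and is therefore irreducible over Q (a degree-2 polynomial over a field is irreducible iff it has no root). Hence m_α(x) = x^2 + 334.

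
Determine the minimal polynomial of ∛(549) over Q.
m_α(x) = x^3 - 549

α satisfies α^3 = 549, so x^3 - 549 annihilates α. By the rational root test, a rational root p/q (in lowest terms) of x^3 - 549 would satisfy p^3 = 549 q^3, forcing q = 1 and p^3 = 549; but 549 is not a perfect cube, contradiction. A monic cubic over Q with no rational root is irreducible (any nontrivial factorization would include a linear factor). Hence x^3 - 549 is the minimal polynomial of α, and in particular [Q(α):Q] = 3.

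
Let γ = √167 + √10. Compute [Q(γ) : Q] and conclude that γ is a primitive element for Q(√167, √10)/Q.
[Q(γ) : Q] = 4 (equivalently, Q(γ) = Q(√167, √10))

Obviously Q(γ) ⊆ Q(√167, √10), and [Q(√167, √10):Q] = 4 (since 167, 10 are distinct squarefree integers > 1 with 1670 not a perfect square). To show equality we compute the minimal polynomial of γ. From γ = √167 + √10: γ^2 = 167 + 2√(1670) + 10 = 177 + 2√(1670), so γ^2 - 177 = 2√(1670); squaring, (γ^2 - 177)^2 = 4·1670, i.e. γ^4 - 354γ^2 + 31329 - 6680 = 0, i.e. γ^4 - 354γ^2 + 24649 = 0. So γ is a root of x^4 - 354x^2 + 24649. This polynomial is irreducible over Q: it has no rational root (each ±√167 ± √10 is irrational), and any factorization into two quadratics over Q would force √(1670) ∈ Q (pairing opposite roots) or √167, √10 ∈ Q (other pairings), all impossible. Hence [Q(γ):Q] = 4 = [Q(√167, √10):Q], so Q(γ) = Q(√167, √10).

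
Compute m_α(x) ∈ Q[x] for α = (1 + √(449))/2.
m_α(x) = x^2 - x - 112

From 2α - 1 = √(449), squaring gives (2α - 1)^2 = 449, i.e. 4α^2 - 4α + 1 = 449, so α^2 - α + (1 - 449)/4 = 0. Since 449 ≡ 1 (mod 4), (1 - 449)/4 = -112 ∈ Z. The polynomial x^2 - x - 112 has discriminant 1 - 4·(-112) = 449, which is not a perfect square in Q (d = 449 is squarefree and ≠ 1), so x^2 - x - 112 is irreducible over Q. It is the minimal polynomial of α.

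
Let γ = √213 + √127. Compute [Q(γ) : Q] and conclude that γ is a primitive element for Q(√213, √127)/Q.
[Q(γ) : Q] = 4 (equivalently, Q(γ) = Q(√213, √127))

Obviously Q(γ) ⊆ Q(√213, √127), and [Q(√213, √127):Q] = 4 (since 213, 127 are distinct squarefree integers > 1 with 27051 not a perfect square). To show equality we compute the minimal polynomial of γ. From γ = √213 + √127: γ^2 = 213 + 2√(27051) + 127 = 340 + 2√(27051), so γ^2 - 340 = 2√(27051); squaring, (γ^2 - 340)^2 = 4·27051, i.e. γ^4 - 680γ^2 + 115600 - 108204 = 0, i.e. γ^4 - 680γ^2 + 7396 = 0. So γ is a root of x^4 - 680x^2 + 7396. This polynomial is irreducible over Q: it has no rational root (each ±√213 ± √127 is irrational), and any factorization into two quadratics over Q would force √(27051) ∈ Q (pairing opposite roots) or √213, √127 ∈ Q (other pairings), all impossible. Hence [Q(γ):Q] = 4 = [Q(√213, √127):Q], so Q(γ) = Q(√213, √127).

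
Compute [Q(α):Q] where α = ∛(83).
[Q(α):Q] = 3

The minimal polynomial of α is x^3 - 83, irreducible over Q since 83 is not a perfect cube (so x^3 - 83 has no rational root). Hence [Q(α):Q] = deg(m_α) = 3.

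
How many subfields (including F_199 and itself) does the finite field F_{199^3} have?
F_{199^3} has 2 subfields

The subfields of F_{p^n} are exactly the fields F_{p^d} for d | n (each is the fixed field of the unique index-d subgroup of Gal(F_{p^n}/F_p) ≅ Z/nZ). The divisors of n = 3 are {1, 3}, giving 2 subfields: F_{199^1}, F_{199^3}.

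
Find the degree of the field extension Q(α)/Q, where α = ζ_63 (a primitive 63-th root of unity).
[Q(α):Q] = 36

The minimal polynomial of ζ_63 over Q is the 63-th cyclotomic polynomial Φ_63(x), which is irreducible over Q and has degree φ(63) = 36. Hence [Q(α):Q] = φ(63) = 36.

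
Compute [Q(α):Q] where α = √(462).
[Q(α):Q] = 2

[Q(α):Q] equals the degree of the minimal polynomial of α. Here α^2 = 462 and x^2 - 462 is irreducible (d = 462 is squarefree, ≠ 1, hence not a square), so deg(m_α) = 2. Thus [Q(α):Q] = 2.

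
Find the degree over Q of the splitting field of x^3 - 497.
[K : Q] = 6

The roots of x^3 - 497 are ∛497, ω∛497, ω^2∛497 where ω = e^(2πi/3) is a primitive cube root of unity, so K = Q(∛497, ω). Now [Q(∛497):Q] = 3 (since 497 is not a perfect cube, x^3 - 497 is irreducible) and [Q(ω):Q] = 2. Both 2 and 3 divide [K:Q], and [K:Q] ≤ 3·2 = 6, so [K:Q] = 6. (Equivalently: Q(∛497) ⊂ R but ω ∉ R, so [K : Q(∛497)] = 2.)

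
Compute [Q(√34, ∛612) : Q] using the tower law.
[Q(√34, ∛612) : Q] = 6

Let L = Q(√34, ∛612). Since Q(√34) ⊂ L and [Q(√34):Q] = 2, the tower law gives 2 | [L:Q]. Likewise Q(∛612) ⊂ L with [Q(∛612):Q] = 3 (because 612 is not a perfect cube), so 3 | [L:Q]. As gcd(2,3) = 1, [L:Q] is divisible by 6. Conversely L is generated over Q by √34 and ∛612, so [L:Q] ≤ 2·3 = 6. Therefore [Q(√34, ∛612) : Q] = 6.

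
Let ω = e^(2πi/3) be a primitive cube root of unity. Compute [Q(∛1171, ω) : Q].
[Q(∛1171, ω) : Q] = 6

[Q(∛1171):Q] = 3 (min poly x^3 - 1171, irreducible since 1171 is not a perfect cube). [Q(ω):Q] = 2 (min poly x^2 + x + 1). Since Q(∛1171) ⊂ R and ω ∉ R, we have ω ∉ Q(∛1171), so x^2 + x + 1 remains irreducible over Q(∛1171) and [Q(∛1171, ω) : Q(∛1171)] = 2. By the tower law, [Q(∛1171, ω) : Q] = 3 · 2 = 6. (In fact Q(∛1171, ω) is the splitting field of x^3 - 1171 over Q.)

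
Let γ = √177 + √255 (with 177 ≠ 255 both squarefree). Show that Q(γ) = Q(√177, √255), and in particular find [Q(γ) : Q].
[Q(γ) : Q] = 4 (equivalently, Q(γ) = Q(√177, √255))

Obviously Q(γ) ⊆ Q(√177, √255), and [Q(√177, √255):Q] = 4 (since 177, 255 are distinct squarefree integers > 1 with 45135 not a perfect square). To show equality we compute the minimal polynomial of γ. From γ = √177 + √255: γ^2 = 177 + 2√(45135) + 255 = 432 + 2√(45135), so γ^2 - 432 = 2√(45135); squaring, (γ^2 - 432)^2 = 4·45135, i.e. γ^4 - 864γ^2 + 186624 - 180540 = 0, i.e. γ^4 - 864γ^2 + 6084 = 0. So γ is a root of x^4 - 864x^2 + 6084. This polynomial is irreducible over Q: it has no rational root (each ±√177 ± √255 is irrational), and any factorization into two quadratics over Q would force √(45135) ∈ Q (pairing opposite roots) or √177, √255 ∈ Q (other pairings), all impossible. Hence [Q(γ):Q] = 4 = [Q(√177, √255):Q], so Q(γ) = Q(√177, √255).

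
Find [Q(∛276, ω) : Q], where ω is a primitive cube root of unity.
[Q(∛276, ω) : Q] = 6

[Q(∛276):Q] = 3 (min poly x^3 - 276, irreducible since 276 is not a perfect cube). [Q(ω):Q] = 2 (min poly x^2 + x + 1). Since Q(∛276) ⊂ R and ω ∉ R, we have ω ∉ Q(∛276), so x^2 + x + 1 remains irreducible over Q(∛276) and [Q(∛276, ω) : Q(∛276)] = 2. By the tower law, [Q(∛276, ω) : Q] = 3 · 2 = 6. (In fact Q(∛276, ω) is the splitting field of x^3 - 276 over Q.)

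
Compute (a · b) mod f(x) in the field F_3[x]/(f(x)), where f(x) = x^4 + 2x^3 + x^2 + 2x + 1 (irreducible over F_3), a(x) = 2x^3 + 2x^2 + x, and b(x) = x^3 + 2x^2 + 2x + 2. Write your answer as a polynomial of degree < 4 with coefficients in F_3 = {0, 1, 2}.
a · b ≡ x^3 (mod f(x))

Multiply in F_3[x]: a(x)·b(x) = (2x^3 + 2x^2 + x)·(x^3 + 2x^2 + 2x + 2) = 2x^6 + x^3 + 2x. This has degree ≥ 4, so divide by f(x) over F_3: 2x^6 + x^3 + 2x = (2x^2 + 2x)·(x^4 + 2x^3 + x^2 + 2x + 1) + (x^3). Hence a·b ≡ x^3 (mod f). (F_3[x]/(f) is a field with 3^4 = 81 elements since f is irreducible of degree 4.)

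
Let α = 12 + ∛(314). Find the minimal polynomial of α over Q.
m_α(x) = x^3 - 36x^2 + 432x - 2042

Set β = α - 12 = ∛(314), so β^3 = 314. Then (α - 12)^3 - 314 = 0, i.e. α is a root of g(x) = (x - 12)^3 - 314 = x^3 - 36x^2 + 432x - 2042. Since g(x) = h(x - 12) where h(x) = x^3 - 314, and h is irreducible over Q (because 314 is not a perfect cube, so h has no rational root, and a monic cubic with no rational root is irreducible), g is also irreducible (irreducibility is preserved under the substitution x → x - 12). Hence m_α(x) = x^3 - 36x^2 + 432x - 2042.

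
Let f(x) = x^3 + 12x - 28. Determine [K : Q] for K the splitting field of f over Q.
[K : Q] = 6

By the rational root test, any rational root of the monic integer polynomial f(x) = x^3 + 12x - 28 must be an integer dividing the constant term -28, i.e. one of ±{1, 2, 4, 7, 14, 28}. Evaluating: f(1) = -15, f(-1) = -41, f(2) = 4, f(-2) = -60, f(4) = 84, f(-4) = -140, f(7) = 399, f(-7) = -455, f(14) = 2884, f(-14) = -2940, f(28) = 22260, f(-28) = -22316; none is 0, so f has no rational root and is therefore irreducible over Q (a cubic with no linear factor over a field is irreducible). For an irreducible cubic, the Galois group is A_3 or S_3 according as the discriminant disc(f) = -4a^3 - 27b^2 = -4·(12)^3 - 27·(-28)^2 = -28080 is or is not a square in Q. Here disc(f) = -28080 is not a perfect square in Q, so the Galois group of f over Q is not contained in A_3 and must be all of S_3. The splitting field has degree |S_3| = 6 over Q, so [K : Q] = 6.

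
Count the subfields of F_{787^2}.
F_{787^2} has 2 subfields

The subfields of F_{p^n} are exactly the fields F_{p^d} for d | n (each is the fixed field of the unique index-d subgroup of Gal(F_{p^n}/F_p) ≅ Z/nZ). The divisors of n = 2 are {1, 2}, giving 2 subfields: F_{787^1}, F_{787^2}.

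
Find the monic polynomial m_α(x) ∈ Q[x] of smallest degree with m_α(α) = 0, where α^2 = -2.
m_α(x) = x^2 + 2

α satisfies α^2 + 2 = 0, so x^2 + 2 annihilates α. Since d = -2 is squarefree and ≠ 1, it is not a perfect square in Q, so x^2 + 2 has no rational root and is therefore irreducible over Q (a degree-2 polynomial over a field is irreducible iff it has no root). Hence m_α(x) = x^2 + 2.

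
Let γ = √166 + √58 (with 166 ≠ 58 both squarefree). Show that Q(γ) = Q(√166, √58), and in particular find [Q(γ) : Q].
[Q(γ) : Q] = 4 (equivalently, Q(γ) = Q(√166, √58))

Obviously Q(γ) ⊆ Q(√166, √58), and [Q(√166, √58):Q] = 4 (since 166, 58 are distinct squarefree integers > 1 with 9628 not a perfect square). To show equality we compute the minimal polynomial of γ. From γ = √166 + √58: γ^2 = 166 + 2√(9628) + 58 = 224 + 2√(9628), so γ^2 - 224 = 2√(9628); squaring, (γ^2 - 224)^2 = 4·9628, i.e. γ^4 - 448γ^2 + 50176 - 38512 = 0, i.e. γ^4 - 448γ^2 + 11664 = 0. So γ is a root of x^4 - 448x^2 + 11664. This polynomial is irreducible over Q: it has no rational root (each ±√166 ± √58 is irrational), and any factorization into two quadratics over Q would force √(9628) ∈ Q (pairing opposite roots) or √166, √58 ∈ Q (other pairings), all impossible. Hence [Q(γ):Q] = 4 = [Q(√166, √58):Q], so Q(γ) = Q(√166, √58).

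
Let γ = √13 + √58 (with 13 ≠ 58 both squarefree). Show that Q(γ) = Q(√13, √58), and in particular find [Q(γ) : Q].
[Q(γ) : Q] = 4 (equivalently, Q(γ) = Q(√13, √58))

Obviously Q(γ) ⊆ Q(√13, √58), and [Q(√13, √58):Q] = 4 (since 13, 58 are distinct squarefree integers > 1 with 754 not a perfect square). To show equality we compute the minimal polynomial of γ. From γ = √13 + √58: γ^2 = 13 + 2√(754) + 58 = 71 + 2√(754), so γ^2 - 71 = 2√(754); squaring, (γ^2 - 71)^2 = 4·754, i.e. γ^4 - 142γ^2 + 5041 - 3016 = 0, i.e. γ^4 - 142γ^2 + 2025 = 0. So γ is a root of x^4 - 142x^2 + 2025. This polynomial is irreducible over Q: it has no rational root (each ±√13 ± √58 is irrational), and any factorization into two quadratics over Q would force √(754) ∈ Q (pairing opposite roots) or √13, √58 ∈ Q (other pairings), all impossible. Hence [Q(γ):Q] = 4 = [Q(√13, √58):Q], so Q(γ) = Q(√13, √58).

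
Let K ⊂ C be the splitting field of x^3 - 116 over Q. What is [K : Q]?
[K : Q] = 6

The roots of x^3 - 116 are ∛116, ω∛116, ω^2∛116 where ω = e^(2πi/3) is a primitive cube root of unity, so K = Q(∛116, ω). Now [Q(∛116):Q] = 3 (since 116 is not a perfect cube, x^3 - 116 is irreducible) and [Q(ω):Q] = 2. Both 2 and 3 divide [K:Q], and [K:Q] ≤ 3·2 = 6, so [K:Q] = 6. (Equivalently: Q(∛116) ⊂ R but ω ∉ R, so [K : Q(∛116)] = 2.)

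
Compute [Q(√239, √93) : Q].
[Q(√239, √93) : Q] = 4

[Q(√239):Q] = 2 (min poly x^2 - 239, irreducible since 239 is squarefree > 1). For the top step, suppose √93 ∈ Q(√239), say √93 = c + d√239 with c, d ∈ Q. Squaring: 93 = c^2 + 239d^2 + 2cd√239. Since √239 ∉ Q this forces 2cd = 0. If d = 0 then √93 = c ∈ Q, contradicting 93 squarefree > 1. If c = 0 then 93 = 239d^2, so 239·93 = (239d)^2 is a perfect square in Q — but 239·93 = 22227 is not a perfect square (since 239 and 93 are distinct squarefree integers). Contradiction. Hence √93 ∉ Q(√239), so x^2 - 93 stays irreducible over Q(√239) and [Q(√239, √93) : Q(√239)] = 2. By the tower law, [Q(√239, √93) : Q] = 2 · 2 = 4.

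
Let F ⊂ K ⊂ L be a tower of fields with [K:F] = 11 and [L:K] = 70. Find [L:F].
[L:F] = 770

The tower law says that for any tower of field extensions F ⊂ K ⊂ L with finite degrees, [L:F] = [L:K] · [K:F]. Here this gives [L:F] = 70 · 11 = 770.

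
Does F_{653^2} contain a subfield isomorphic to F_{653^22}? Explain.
No: F_{653^22} is not a subfield of F_{653^2}

F_{p^m} embeds in F_{p^n} iff m | n. Here 22 ∤ 2 (since 2 = 0·22 + 2 with remainder 2 ≠ 0), so F_{653^22} is not a subfield of F_{653^2}. Equivalently: if it were, the tower law would give 22 = [F_{653^22}:F_653] dividing [F_{653^2}:F_653] = 2, contradiction.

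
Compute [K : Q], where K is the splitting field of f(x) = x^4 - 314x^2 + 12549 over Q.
[K : Q] = 4

Solving the quadratic in x^2: x^2 = (314 ± √(314^2 - 4·12549))/2 = (314 ± √48400)/2 = (314 ± 220)/2, giving x^2 = 47 or x^2 = 267. So f(x) = (x^2 - 47)(x^2 - 267) and the roots of f are ±√47, ±√267. Hence the splitting field is K = Q(√47, √267). Since 47 and 267 are distinct squarefree integers > 1, their product 12549 is not a perfect square, so √267 ∉ Q(√47). By the tower law [K:Q] = [Q(√47,√267):Q(√47)] · [Q(√47):Q] = 2 · 2 = 4.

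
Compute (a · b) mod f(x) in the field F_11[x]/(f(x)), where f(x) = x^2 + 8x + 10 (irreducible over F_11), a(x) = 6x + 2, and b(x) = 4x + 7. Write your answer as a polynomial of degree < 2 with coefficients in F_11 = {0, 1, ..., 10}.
a · b ≡ x + 5 (mod f(x))

Multiply in F_11[x]: a(x)·b(x) = (6x + 2)·(4x + 7) = 2x^2 + 6x + 3. This has degree ≥ 2, so divide by f(x) over F_11: 2x^2 + 6x + 3 = (2)·(x^2 + 8x + 10) + (x + 5). Hence a·b ≡ x + 5 (mod f). (F_11[x]/(f) is a field with 11^2 = 121 elements since f is irreducible of degree 2.)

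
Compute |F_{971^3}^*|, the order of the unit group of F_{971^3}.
|F_{971^3}^*| = 915498610

F_{971^3} has 971^3 = 915498611 elements; its multiplicative group consists of all nonzero elements, so |F_{971^3}^*| = 915498611 - 1 = 915498610. (It is cyclic since any finite subgroup of the multiplicative group of a field is cyclic.)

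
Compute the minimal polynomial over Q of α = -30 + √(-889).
m_α(x) = x^2 + 60x + 1789

From α + 30 = √(-889), squaring gives (α + 30)^2 = -889, i.e. α^2 + 60α + 900 = -889, so α^2 + 60α + 1789 = 0. The discriminant of x^2 + 60x + 1789 is (60)^2 - 4·(1789) = 3600 - 7156 = -3556, and 4·(-889) is not a perfect square in Q since -889 is squarefree and ≠ 1. Hence x^2 + 60x + 1789 is irreducible over Q and is the minimal polynomial of α.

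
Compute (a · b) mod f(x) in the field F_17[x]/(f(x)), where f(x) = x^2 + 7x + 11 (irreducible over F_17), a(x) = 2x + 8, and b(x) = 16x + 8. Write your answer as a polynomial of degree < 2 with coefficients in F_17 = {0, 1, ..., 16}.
a · b ≡ 5x + 1 (mod f(x))

Multiply in F_17[x]: a(x)·b(x) = (2x + 8)·(16x + 8) = 15x^2 + 8x + 13. This has degree ≥ 2, so divide by f(x) over F_17: 15x^2 + 8x + 13 = (15)·(x^2 + 7x + 11) + (5x + 1). Hence a·b ≡ 5x + 1 (mod f). (F_17[x]/(f) is a field with 17^2 = 289 elements since f is irreducible of degree 2.)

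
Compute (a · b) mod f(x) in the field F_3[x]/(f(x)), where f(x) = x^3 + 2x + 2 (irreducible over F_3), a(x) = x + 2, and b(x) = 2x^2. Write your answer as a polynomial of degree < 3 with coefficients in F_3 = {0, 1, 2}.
a · b ≡ x^2 + 2x + 2 (mod f(x))

Multiply in F_3[x]: a(x)·b(x) = (x + 2)·(2x^2) = 2x^3 + x^2. This has degree ≥ 3, so divide by f(x) over F_3: 2x^3 + x^2 = (2)·(x^3 + 2x + 2) + (x^2 + 2x + 2). Hence a·b ≡ x^2 + 2x + 2 (mod f). (F_3[x]/(f) is a field with 3^3 = 27 elements since f is irreducible of degree 3.)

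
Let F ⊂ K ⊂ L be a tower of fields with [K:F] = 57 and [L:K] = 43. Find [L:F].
[L:F] = 2451

The tower law says that for any tower of field extensions F ⊂ K ⊂ L with finite degrees, [L:F] = [L:K] · [K:F]. Here this gives [L:F] = 43 · 57 = 2451.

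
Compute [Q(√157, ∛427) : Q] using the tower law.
[Q(√157, ∛427) : Q] = 6

Let L = Q(√157, ∛427). Since Q(√157) ⊂ L and [Q(√157):Q] = 2, the tower law gives 2 | [L:Q]. Likewise Q(∛427) ⊂ L with [Q(∛427):Q] = 3 (because 427 is not a perfect cube), so 3 | [L:Q]. As gcd(2,3) = 1, [L:Q] is divisible by 6. Conversely L is generated over Q by √157 and ∛427, so [L:Q] ≤ 2·3 = 6. Therefore [Q(√157, ∛427) : Q] = 6.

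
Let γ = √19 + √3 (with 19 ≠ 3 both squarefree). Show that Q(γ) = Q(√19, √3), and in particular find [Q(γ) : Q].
[Q(γ) : Q] = 4 (equivalently, Q(γ) = Q(√19, √3))

Obviously Q(γ) ⊆ Q(√19, √3), and [Q(√19, √3):Q] = 4 (since 19, 3 are distinct squarefree integers > 1 with 57 not a perfect square). To show equality we compute the minimal polynomial of γ. From γ = √19 + √3: γ^2 = 19 + 2√(57) + 3 = 22 + 2√(57), so γ^2 - 22 = 2√(57); squaring, (γ^2 - 22)^2 = 4·57, i.e. γ^4 - 44γ^2 + 484 - 228 = 0, i.e. γ^4 - 44γ^2 + 256 = 0. So γ is a root of x^4 - 44x^2 + 256. This polynomial is irreducible over Q: it has no rational root (each ±√19 ± √3 is irrational), and any factorization into two quadratics over Q would force √(57) ∈ Q (pairing opposite roots) or √19, √3 ∈ Q (other pairings), all impossible. Hence [Q(γ):Q] = 4 = [Q(√19, √3):Q], so Q(γ) = Q(√19, √3).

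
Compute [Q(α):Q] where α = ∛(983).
[Q(α):Q] = 3

The minimal polynomial of α is x^3 - 983, irreducible over Q since 983 is not a perfect cube (so x^3 - 983 has no rational root). Hence [Q(α):Q] = deg(m_α) = 3.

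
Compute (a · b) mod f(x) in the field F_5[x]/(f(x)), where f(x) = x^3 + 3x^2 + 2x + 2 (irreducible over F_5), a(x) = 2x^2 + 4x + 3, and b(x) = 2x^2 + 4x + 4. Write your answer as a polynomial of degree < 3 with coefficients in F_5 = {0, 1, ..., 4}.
a · b ≡ 2x + 4 (mod f(x))

Multiply in F_5[x]: a(x)·b(x) = (2x^2 + 4x + 3)·(2x^2 + 4x + 4) = 4x^4 + x^3 + 3x + 2. This has degree ≥ 3, so divide by f(x) over F_5: 4x^4 + x^3 + 3x + 2 = (4x + 4)·(x^3 + 3x^2 + 2x + 2) + (2x + 4). Hence a·b ≡ 2x + 4 (mod f). (F_5[x]/(f) is a field with 5^3 = 125 elements since f is irreducible of degree 3.)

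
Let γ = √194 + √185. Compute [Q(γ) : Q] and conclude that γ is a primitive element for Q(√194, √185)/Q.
[Q(γ) : Q] = 4 (equivalently, Q(γ) = Q(√194, √185))

Obviously Q(γ) ⊆ Q(√194, √185), and [Q(√194, √185):Q] = 4 (since 194, 185 are distinct squarefree integers > 1 with 35890 not a perfect square). To show equality we compute the minimal polynomial of γ. From γ = √194 + √185: γ^2 = 194 + 2√(35890) + 185 = 379 + 2√(35890), so γ^2 - 379 = 2√(35890); squaring, (γ^2 - 379)^2 = 4·35890, i.e. γ^4 - 758γ^2 + 143641 - 143560 = 0, i.e. γ^4 - 758γ^2 + 81 = 0. So γ is a root of x^4 - 758x^2 + 81. This polynomial is irreducible over Q: it has no rational root (each ±√194 ± √185 is irrational), and any factorization into two quadratics over Q would force √(35890) ∈ Q (pairing opposite roots) or √194, √185 ∈ Q (other pairings), all impossible. Hence [Q(γ):Q] = 4 = [Q(√194, √185):Q], so Q(γ) = Q(√194, √185).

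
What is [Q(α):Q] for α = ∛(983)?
[Q(α):Q] = 3

The minimal polynomial of α is x^3 - 983, irreducible over Q since 983 is not a perfect cube (so x^3 - 983 has no rational root). Hence [Q(α):Q] = deg(m_α) = 3.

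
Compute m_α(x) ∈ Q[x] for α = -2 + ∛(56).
m_α(x) = x^3 + 6x^2 + 12x - 48

Set β = α + 2 = ∛(56), so β^3 = 56. Then (α + 2)^3 - 56 = 0, i.e. α is a root of g(x) = (x + 2)^3 - 56 = x^3 + 6x^2 + 12x - 48. Since g(x) = h(x + 2) where h(x) = x^3 - 56, and h is irreducible over Q (because 56 is not a perfect cube, so h has no rational root, and a monic cubic with no rational root is irreducible), g is also irreducible (irreducibility is preserved under the substitution x → x + 2). Hence m_α(x) = x^3 + 6x^2 + 12x - 48.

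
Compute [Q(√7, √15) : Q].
[Q(√7, √15) : Q] = 4

[Q(√7):Q] = 2 (min poly x^2 - 7, irreducible since 7 is squarefree > 1). For the top step, suppose √15 ∈ Q(√7), say √15 = c + d√7 with c, d ∈ Q. Squaring: 15 = c^2 + 7d^2 + 2cd√7. Since √7 ∉ Q this forces 2cd = 0. If d = 0 then √15 = c ∈ Q, contradicting 15 squarefree > 1. If c = 0 then 15 = 7d^2, so 7·15 = (7d)^2 is a perfect square in Q — but 7·15 = 105 is not a perfect square (since 7 and 15 are distinct squarefree integers). Contradiction. Hence √15 ∉ Q(√7), so x^2 - 15 stays irreducible over Q(√7) and [Q(√7, √15) : Q(√7)] = 2. By the tower law, [Q(√7, √15) : Q] = 2 · 2 = 4.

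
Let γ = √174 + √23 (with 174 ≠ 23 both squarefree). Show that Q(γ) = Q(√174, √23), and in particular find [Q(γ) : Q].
[Q(γ) : Q] = 4 (equivalently, Q(γ) = Q(√174, √23))

Obviously Q(γ) ⊆ Q(√174, √23), and [Q(√174, √23):Q] = 4 (since 174, 23 are distinct squarefree integers > 1 with 4002 not a perfect square). To show equality we compute the minimal polynomial of γ. From γ = √174 + √23: γ^2 = 174 + 2√(4002) + 23 = 197 + 2√(4002), so γ^2 - 197 = 2√(4002); squaring, (γ^2 - 197)^2 = 4·4002, i.e. γ^4 - 394γ^2 + 38809 - 16008 = 0, i.e. γ^4 - 394γ^2 + 22801 = 0. So γ is a root of x^4 - 394x^2 + 22801. This polynomial is irreducible over Q: it has no rational root (each ±√174 ± √23 is irrational), and any factorization into two quadratics over Q would force √(4002) ∈ Q (pairing opposite roots) or √174, √23 ∈ Q (other pairings), all impossible. Hence [Q(γ):Q] = 4 = [Q(√174, √23):Q], so Q(γ) = Q(√174, √23).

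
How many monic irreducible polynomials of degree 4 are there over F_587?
There are 29681862798 monic irreducible polynomials of degree 4 over F_587

Each element of F_{587^4} that lies in no proper subfield is a root of exactly one monic irreducible of degree 4 over F_587, and each such polynomial has 4 distinct roots in F_{587^4}. By Möbius inversion the count is N_587(4) = (1/4) Σ_{d|4} μ(4/d) · 587^d = (1/4)(μ(4)·587^1 + μ(2)·587^2 + μ(1)·587^4) = 118727451192/4 = 29681862798.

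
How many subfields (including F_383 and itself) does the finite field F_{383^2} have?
F_{383^2} has 2 subfields

The subfields of F_{p^n} are exactly the fields F_{p^d} for d | n (each is the fixed field of the unique index-d subgroup of Gal(F_{p^n}/F_p) ≅ Z/nZ). The divisors of n = 2 are {1, 2}, giving 2 subfields: F_{383^1}, F_{383^2}.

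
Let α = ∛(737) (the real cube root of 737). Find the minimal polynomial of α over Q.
m_α(x) = x^3 - 737

α satisfies α^3 = 737, so x^3 - 737 annihilates α. By the rational root test, a rational root p/q (in lowest terms) of x^3 - 737 would satisfy p^3 = 737 q^3, forcing q = 1 and p^3 = 737; but 737 is not a perfect cube, contradiction. A monic cubic over Q with no rational root is irreducible (any nontrivial factorization would include a linear factor). Hence x^3 - 737 is the minimal polynomial of α, and in particular [Q(α):Q] = 3.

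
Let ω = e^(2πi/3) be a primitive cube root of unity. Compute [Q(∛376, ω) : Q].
[Q(∛376, ω) : Q] = 6

[Q(∛376):Q] = 3 (min poly x^3 - 376, irreducible since 376 is not a perfect cube). [Q(ω):Q] = 2 (min poly x^2 + x + 1). Since Q(∛376) ⊂ R and ω ∉ R, we have ω ∉ Q(∛376), so x^2 + x + 1 remains irreducible over Q(∛376) and [Q(∛376, ω) : Q(∛376)] = 2. By the tower law, [Q(∛376, ω) : Q] = 3 · 2 = 6. (In fact Q(∛376, ω) is the splitting field of x^3 - 376 over Q.)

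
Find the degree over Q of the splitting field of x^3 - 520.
[K : Q] = 6

The roots of x^3 - 520 are ∛520, ω∛520, ω^2∛520 where ω = e^(2πi/3) is a primitive cube root of unity, so K = Q(∛520, ω). Now [Q(∛520):Q] = 3 (since 520 is not a perfect cube, x^3 - 520 is irreducible) and [Q(ω):Q] = 2. Both 2 and 3 divide [K:Q], and [K:Q] ≤ 3·2 = 6, so [K:Q] = 6. (Equivalently: Q(∛520) ⊂ R but ω ∉ R, so [K : Q(∛520)] = 2.)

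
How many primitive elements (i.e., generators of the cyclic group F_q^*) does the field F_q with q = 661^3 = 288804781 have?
There are φ(288804780) = 70012800 primitive elements

F_q^* is cyclic of order q - 1 = 288804780. A cyclic group of order m has exactly φ(m) generators. Here m = 288804780 = 2^2 · 3^2 · 5 · 11 · 145861, so the number of primitive elements is φ(288804780) = 70012800.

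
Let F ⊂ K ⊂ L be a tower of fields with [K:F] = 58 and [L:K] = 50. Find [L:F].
[L:F] = 2900

The tower law says that for any tower of field extensions F ⊂ K ⊂ L with finite degrees, [L:F] = [L:K] · [K:F]. Here this gives [L:F] = 50 · 58 = 2900.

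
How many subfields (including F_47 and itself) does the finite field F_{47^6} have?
F_{47^6} has 4 subfields

The subfields of F_{p^n} are exactly the fields F_{p^d} for d | n (each is the fixed field of the unique index-d subgroup of Gal(F_{p^n}/F_p) ≅ Z/nZ). The divisors of n = 6 are {1, 2, 3, 6}, giving 4 subfields: F_{47^1}, F_{47^2}, F_{47^3}, F_{47^6}.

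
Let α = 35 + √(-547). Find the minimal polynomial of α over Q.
m_α(x) = x^2 - 70x + 1772

From α - 35 = √(-547), squaring gives (α - 35)^2 = -547, i.e. α^2 - 70α + 1225 = -547, so α^2 - 70α + 1772 = 0. The discriminant of x^2 - 70x + 1772 is (-70)^2 - 4·(1772) = 4900 - 7088 = -2188, and 4·(-547) is not a perfect square in Q since -547 is squarefree and ≠ 1. Hence x^2 - 70x + 1772 is irreducible over Q and is the minimal polynomial of α.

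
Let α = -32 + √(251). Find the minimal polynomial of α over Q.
m_α(x) = x^2 + 64x + 773

From α + 32 = √(251), squaring gives (α + 32)^2 = 251, i.e. α^2 + 64α + 1024 = 251, so α^2 + 64α + 773 = 0. The discriminant of x^2 + 64x + 773 is (64)^2 - 4·(773) = 4096 - 3092 = 1004, and 4·(251) is not a perfect square in Q since 251 is squarefree and ≠ 1. Hence x^2 + 64x + 773 is irreducible over Q and is the minimal polynomial of α.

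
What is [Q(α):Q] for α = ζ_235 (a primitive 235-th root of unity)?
[Q(α):Q] = 184

The minimal polynomial of ζ_235 over Q is the 235-th cyclotomic polynomial Φ_235(x), which is irreducible over Q and has degree φ(235) = 184. Hence [Q(α):Q] = φ(235) = 184.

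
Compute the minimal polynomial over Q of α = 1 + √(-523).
m_α(x) = x^2 - 2x + 524

From α - 1 = √(-523), squaring gives (α - 1)^2 = -523, i.e. α^2 - 2α + 1 = -523, so α^2 - 2α + 524 = 0. The discriminant of x^2 - 2x + 524 is (-2)^2 - 4·(524) = 4 - 2096 = -2092, and 4·(-523) is not a perfect square in Q since -523 is squarefree and ≠ 1. Hence x^2 - 2x + 524 is irreducible over Q and is the minimal polynomial of α.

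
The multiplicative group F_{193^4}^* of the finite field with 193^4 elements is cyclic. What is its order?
|F_{193^4}^*| = 1387488000

F_{193^4} has 193^4 = 1387488001 elements; its multiplicative group consists of all nonzero elements, so |F_{193^4}^*| = 1387488001 - 1 = 1387488000. (It is cyclic since any finite subgroup of the multiplicative group of a field is cyclic.)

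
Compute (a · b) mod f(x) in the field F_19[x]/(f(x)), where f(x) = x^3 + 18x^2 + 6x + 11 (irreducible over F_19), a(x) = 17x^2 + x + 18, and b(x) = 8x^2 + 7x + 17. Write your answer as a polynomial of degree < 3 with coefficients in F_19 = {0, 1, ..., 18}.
a · b ≡ x^2 + 14x + 16 (mod f(x))

Multiply in F_19[x]: a(x)·b(x) = (17x^2 + x + 18)·(8x^2 + 7x + 17) = 3x^4 + 13x^3 + 3x^2 + 10x + 2. This has degree ≥ 3, so divide by f(x) over F_19: 3x^4 + 13x^3 + 3x^2 + 10x + 2 = (3x + 16)·(x^3 + 18x^2 + 6x + 11) + (x^2 + 14x + 16). Hence a·b ≡ x^2 + 14x + 16 (mod f). (F_19[x]/(f) is a field with 19^3 = 6859 elements since f is irreducible of degree 3.)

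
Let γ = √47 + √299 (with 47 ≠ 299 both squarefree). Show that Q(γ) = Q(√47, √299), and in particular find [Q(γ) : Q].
[Q(γ) : Q] = 4 (equivalently, Q(γ) = Q(√47, √299))

Obviously Q(γ) ⊆ Q(√47, √299), and [Q(√47, √299):Q] = 4 (since 47, 299 are distinct squarefree integers > 1 with 14053 not a perfect square). To show equality we compute the minimal polynomial of γ. From γ = √47 + √299: γ^2 = 47 + 2√(14053) + 299 = 346 + 2√(14053), so γ^2 - 346 = 2√(14053); squaring, (γ^2 - 346)^2 = 4·14053, i.e. γ^4 - 692γ^2 + 119716 - 56212 = 0, i.e. γ^4 - 692γ^2 + 63504 = 0. So γ is a root of x^4 - 692x^2 + 63504. This polynomial is irreducible over Q: it has no rational root (each ±√47 ± √299 is irrational), and any factorization into two quadratics over Q would force √(14053) ∈ Q (pairing opposite roots) or √47, √299 ∈ Q (other pairings), all impossible. Hence [Q(γ):Q] = 4 = [Q(√47, √299):Q], so Q(γ) = Q(√47, √299).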